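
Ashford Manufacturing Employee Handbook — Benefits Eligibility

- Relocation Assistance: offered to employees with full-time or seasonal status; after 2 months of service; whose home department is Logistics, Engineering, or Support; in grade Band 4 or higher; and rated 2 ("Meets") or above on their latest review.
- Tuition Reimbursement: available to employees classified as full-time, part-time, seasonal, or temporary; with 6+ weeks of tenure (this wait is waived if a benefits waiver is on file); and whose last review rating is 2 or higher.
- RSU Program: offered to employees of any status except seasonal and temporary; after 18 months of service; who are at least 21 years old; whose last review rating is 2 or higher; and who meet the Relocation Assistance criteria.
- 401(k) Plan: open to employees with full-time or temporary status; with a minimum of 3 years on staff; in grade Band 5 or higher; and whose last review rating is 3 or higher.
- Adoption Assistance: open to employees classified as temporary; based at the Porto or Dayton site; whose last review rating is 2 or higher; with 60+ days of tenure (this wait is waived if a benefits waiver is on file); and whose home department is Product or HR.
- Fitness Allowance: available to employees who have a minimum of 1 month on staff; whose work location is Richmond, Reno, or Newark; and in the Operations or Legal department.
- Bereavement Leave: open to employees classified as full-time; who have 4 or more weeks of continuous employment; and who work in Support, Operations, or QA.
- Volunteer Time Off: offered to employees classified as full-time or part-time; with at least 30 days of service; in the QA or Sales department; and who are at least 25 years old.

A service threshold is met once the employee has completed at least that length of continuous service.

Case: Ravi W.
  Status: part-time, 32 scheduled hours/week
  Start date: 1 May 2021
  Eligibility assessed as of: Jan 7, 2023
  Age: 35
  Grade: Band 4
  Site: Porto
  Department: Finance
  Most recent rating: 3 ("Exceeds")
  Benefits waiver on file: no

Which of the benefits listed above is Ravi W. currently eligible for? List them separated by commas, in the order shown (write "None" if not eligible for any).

Tuition Reimbursement

Service from 1 May 2021 to Jan 7, 2023: 616 days.
Relocation Assistance — status part-time ✗ (requires full-time or seasonal) → not eligible.
Tuition Reimbursement — status part-time ✓; no waiver, service 616 days ≥ 6 weeks (≈42 days) ✓; rating 3 ≥ 2 ✓ → eligible.
RSU Program — status part-time ✓ (not excluded); service 616 days ≥ 18 months (≈540 days) ✓; age 35 ≥ 21 ✓; rating 3 ≥ 2 ✓; not eligible for Relocation Assistance ✗ → not eligible.
401(k) Plan — status part-time ✗ (requires full-time or temporary) → not eligible.
Adoption Assistance — status part-time ✗ (requires temporary) → not eligible.
Fitness Allowance — service 616 days ≥ 1 month (≈30 days) ✓; site Porto ✗ (not Richmond, Reno, or Newark) → not eligible.
Bereavement Leave — status part-time ✗ (requires full-time) → not eligible.
Volunteer Time Off — status part-time ✓; service 616 days ≥ 30 days ✓; dept Finance ✗ → not eligible.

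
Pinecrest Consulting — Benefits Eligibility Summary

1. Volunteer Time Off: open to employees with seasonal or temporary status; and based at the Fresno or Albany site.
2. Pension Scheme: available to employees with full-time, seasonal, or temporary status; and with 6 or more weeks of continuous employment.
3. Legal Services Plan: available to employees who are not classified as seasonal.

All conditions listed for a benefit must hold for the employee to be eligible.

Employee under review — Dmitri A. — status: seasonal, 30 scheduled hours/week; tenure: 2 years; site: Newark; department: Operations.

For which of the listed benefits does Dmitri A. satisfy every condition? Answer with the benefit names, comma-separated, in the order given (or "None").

Volunteer Time Off — status seasonal ✓; site Newark ✗ (not Fresno or Albany) → not eligible.
Pension Scheme — status seasonal ✓; service 2 years ≥ 6 weeks (≈42 days) ✓ → eligible.
Legal Services Plan — status seasonal ✗ (excluded) → not eligible.

Pension Scheme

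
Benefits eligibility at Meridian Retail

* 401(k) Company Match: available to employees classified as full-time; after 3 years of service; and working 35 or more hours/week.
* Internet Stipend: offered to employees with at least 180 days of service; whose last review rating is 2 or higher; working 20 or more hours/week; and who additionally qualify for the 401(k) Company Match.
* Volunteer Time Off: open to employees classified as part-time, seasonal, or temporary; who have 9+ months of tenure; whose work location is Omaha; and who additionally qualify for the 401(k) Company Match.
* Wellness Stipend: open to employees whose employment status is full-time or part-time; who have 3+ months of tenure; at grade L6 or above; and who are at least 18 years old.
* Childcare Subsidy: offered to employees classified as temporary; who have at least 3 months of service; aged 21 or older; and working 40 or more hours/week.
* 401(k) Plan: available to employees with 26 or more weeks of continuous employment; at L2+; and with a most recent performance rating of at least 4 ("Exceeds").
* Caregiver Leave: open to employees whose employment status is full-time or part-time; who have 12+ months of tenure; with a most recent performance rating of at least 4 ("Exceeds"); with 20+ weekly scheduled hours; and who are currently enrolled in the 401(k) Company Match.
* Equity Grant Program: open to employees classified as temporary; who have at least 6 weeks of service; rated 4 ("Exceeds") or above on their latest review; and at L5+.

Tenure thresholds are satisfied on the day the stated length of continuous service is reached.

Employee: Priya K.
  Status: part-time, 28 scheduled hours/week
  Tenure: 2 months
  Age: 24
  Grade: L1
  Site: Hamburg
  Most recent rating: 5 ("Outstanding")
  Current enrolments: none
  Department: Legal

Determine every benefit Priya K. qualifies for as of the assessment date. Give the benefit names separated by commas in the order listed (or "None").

401(k) Company Match — status part-time ✗ (requires full-time) → not eligible.
Internet Stipend — service 2 months < 180 days ✗ → not eligible.
Volunteer Time Off — status part-time ✓; service 2 months < 9 months ✗ → not eligible.
Wellness Stipend — status part-time ✓; service 2 months < 3 months ✗ → not eligible.
Childcare Subsidy — status part-time ✗ (requires temporary) → not eligible.
401(k) Plan — service 2 months < 26 weeks (≈182 days) ✗ → not eligible.
Caregiver Leave — status part-time ✓; service 2 months < 12 months ✗ → not eligible.
Equity Grant Program — status part-time ✗ (requires temporary) → not eligible.

None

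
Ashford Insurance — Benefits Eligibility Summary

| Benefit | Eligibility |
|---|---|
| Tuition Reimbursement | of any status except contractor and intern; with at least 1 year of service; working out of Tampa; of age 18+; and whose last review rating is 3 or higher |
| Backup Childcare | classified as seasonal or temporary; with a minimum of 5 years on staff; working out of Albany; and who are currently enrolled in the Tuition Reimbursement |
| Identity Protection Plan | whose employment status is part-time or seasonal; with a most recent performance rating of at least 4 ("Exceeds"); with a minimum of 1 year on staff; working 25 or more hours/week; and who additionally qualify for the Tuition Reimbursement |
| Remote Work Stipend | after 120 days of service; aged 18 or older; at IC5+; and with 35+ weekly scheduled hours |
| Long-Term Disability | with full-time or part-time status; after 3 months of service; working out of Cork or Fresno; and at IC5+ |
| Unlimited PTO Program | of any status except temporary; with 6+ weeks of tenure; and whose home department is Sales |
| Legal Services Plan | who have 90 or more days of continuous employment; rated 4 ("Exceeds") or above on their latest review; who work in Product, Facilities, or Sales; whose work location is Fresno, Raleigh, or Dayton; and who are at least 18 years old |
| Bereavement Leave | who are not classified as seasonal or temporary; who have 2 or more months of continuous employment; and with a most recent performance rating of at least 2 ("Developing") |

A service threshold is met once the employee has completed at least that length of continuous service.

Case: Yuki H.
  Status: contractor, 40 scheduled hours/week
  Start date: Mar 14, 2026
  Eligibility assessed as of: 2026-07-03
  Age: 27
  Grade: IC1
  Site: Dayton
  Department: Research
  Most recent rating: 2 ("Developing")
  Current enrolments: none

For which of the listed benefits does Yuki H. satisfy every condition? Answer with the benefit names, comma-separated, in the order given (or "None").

Bereavement Leave

Service from Mar 14, 2026 to 2026-07-03: 111 days.
Tuition Reimbursement — status contractor ✗ (excluded) → not eligible.
Backup Childcare — status contractor ✗ (requires seasonal or temporary) → not eligible.
Identity Protection Plan — status contractor ✗ (requires part-time or seasonal) → not eligible.
Remote Work Stipend — service 111 days < 120 days ✗ → not eligible.
Long-Term Disability — status contractor ✗ (requires full-time or part-time) → not eligible.
Unlimited PTO Program — status contractor ✓ (not excluded); service 111 days ≥ 6 weeks (≈42 days) ✓; dept Research ✗ → not eligible.
Legal Services Plan — service 111 days ≥ 90 days ✓; rating 2 < 4 ✗ → not eligible.
Bereavement Leave — status contractor ✓ (not excluded); service 111 days ≥ 2 months (≈60 days) ✓; rating 2 ≥ 2 ✓ → eligible.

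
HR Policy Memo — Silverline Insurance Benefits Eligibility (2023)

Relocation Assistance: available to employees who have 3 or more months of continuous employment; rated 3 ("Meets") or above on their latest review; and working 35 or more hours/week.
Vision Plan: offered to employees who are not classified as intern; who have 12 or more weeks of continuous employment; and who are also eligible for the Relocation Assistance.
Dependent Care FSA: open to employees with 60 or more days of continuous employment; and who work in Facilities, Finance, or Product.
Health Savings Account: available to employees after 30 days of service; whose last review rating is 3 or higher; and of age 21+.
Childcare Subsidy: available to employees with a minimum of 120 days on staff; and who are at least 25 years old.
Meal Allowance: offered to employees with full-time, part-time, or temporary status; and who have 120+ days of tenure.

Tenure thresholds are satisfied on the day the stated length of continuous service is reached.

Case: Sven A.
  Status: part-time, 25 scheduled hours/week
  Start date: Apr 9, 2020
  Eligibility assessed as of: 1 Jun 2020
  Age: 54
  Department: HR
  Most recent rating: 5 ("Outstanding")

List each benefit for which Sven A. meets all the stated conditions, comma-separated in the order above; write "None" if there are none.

Service from Apr 9, 2020 to 1 Jun 2020: 53 days.
Relocation Assistance — service 53 days < 3 months (≈90 days) ✗ → not eligible.
Vision Plan — status part-time ✓ (not excluded); service 53 days < 12 weeks (≈84 days) ✗ → not eligible.
Dependent Care FSA — service 53 days < 60 days ✗ → not eligible.
Health Savings Account — service 53 days ≥ 30 days ✓; rating 5 ≥ 3 ✓; age 54 ≥ 21 ✓ → eligible.
Childcare Subsidy — service 53 days < 120 days ✗ → not eligible.
Meal Allowance — status part-time ✓; service 53 days < 120 days ✗ → not eligible.

Health Savings Account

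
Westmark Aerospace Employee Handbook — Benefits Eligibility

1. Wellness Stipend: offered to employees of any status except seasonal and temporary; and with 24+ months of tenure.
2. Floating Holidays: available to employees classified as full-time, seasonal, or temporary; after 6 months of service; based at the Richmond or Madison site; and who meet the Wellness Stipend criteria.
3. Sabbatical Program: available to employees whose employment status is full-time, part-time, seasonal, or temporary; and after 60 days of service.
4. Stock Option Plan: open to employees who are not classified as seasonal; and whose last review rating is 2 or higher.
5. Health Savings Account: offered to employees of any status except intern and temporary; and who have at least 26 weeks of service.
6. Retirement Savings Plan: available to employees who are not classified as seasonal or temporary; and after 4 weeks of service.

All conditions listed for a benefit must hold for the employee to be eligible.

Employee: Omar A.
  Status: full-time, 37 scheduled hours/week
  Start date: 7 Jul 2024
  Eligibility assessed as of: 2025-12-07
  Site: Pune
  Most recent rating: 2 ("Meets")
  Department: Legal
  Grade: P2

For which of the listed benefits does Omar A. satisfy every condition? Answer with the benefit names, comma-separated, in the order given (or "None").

Sabbatical Program, Stock Option Plan, Health Savings Account, Retirement Savings Plan

Service from 7 Jul 2024 to 2025-12-07: 518 days.
Wellness Stipend — status full-time ✓ (not excluded); service 518 days < 24 months (≈720 days) ✗ → not eligible.
Floating Holidays — status full-time ✓; service 518 days ≥ 6 months (≈180 days) ✓; site Pune ✗ (not Richmond or Madison) → not eligible.
Sabbatical Program — status full-time ✓; service 518 days ≥ 60 days ✓ → eligible.
Stock Option Plan — status full-time ✓ (not excluded); rating 2 ≥ 2 ✓ → eligible.
Health Savings Account — status full-time ✓ (not excluded); service 518 days ≥ 26 weeks (≈182 days) ✓ → eligible.
Retirement Savings Plan — status full-time ✓ (not excluded); service 518 days ≥ 4 weeks (≈28 days) ✓ → eligible.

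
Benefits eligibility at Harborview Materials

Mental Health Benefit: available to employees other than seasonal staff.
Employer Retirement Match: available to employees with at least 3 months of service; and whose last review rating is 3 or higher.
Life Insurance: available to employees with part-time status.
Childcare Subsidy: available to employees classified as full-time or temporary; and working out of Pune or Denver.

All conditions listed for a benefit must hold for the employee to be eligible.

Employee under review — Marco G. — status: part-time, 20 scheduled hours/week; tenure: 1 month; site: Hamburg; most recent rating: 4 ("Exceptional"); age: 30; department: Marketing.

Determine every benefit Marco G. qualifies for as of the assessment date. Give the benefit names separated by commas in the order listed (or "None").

Mental Health Benefit, Life Insurance

Mental Health Benefit — status part-time ✓ (not excluded) → eligible.
Employer Retirement Match — service 1 month < 3 months ✗ → not eligible.
Life Insurance — status part-time ✓ → eligible.
Childcare Subsidy — status part-time ✗ (requires full-time or temporary) → not eligible.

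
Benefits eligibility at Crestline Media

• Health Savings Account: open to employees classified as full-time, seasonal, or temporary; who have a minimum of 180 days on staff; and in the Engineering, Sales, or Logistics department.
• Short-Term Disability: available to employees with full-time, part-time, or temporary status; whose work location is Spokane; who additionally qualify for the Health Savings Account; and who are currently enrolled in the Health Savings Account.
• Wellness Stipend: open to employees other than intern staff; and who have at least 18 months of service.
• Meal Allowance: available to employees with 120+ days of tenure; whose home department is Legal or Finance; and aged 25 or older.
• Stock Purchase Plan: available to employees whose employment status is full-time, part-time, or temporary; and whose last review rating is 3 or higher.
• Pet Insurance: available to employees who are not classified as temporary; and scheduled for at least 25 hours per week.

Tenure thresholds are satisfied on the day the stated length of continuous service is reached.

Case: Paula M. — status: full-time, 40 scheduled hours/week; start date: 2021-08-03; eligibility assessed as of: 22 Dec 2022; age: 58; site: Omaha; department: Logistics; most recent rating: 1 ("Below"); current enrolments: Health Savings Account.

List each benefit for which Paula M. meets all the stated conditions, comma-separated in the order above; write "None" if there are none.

Service from 2021-08-03 to 22 Dec 2022: 506 days.
Health Savings Account — status full-time ✓; service 506 days ≥ 180 days ✓; dept Logistics ✓ → eligible.
Short-Term Disability — status full-time ✓; site Omaha ✗ (not Spokane) → not eligible.
Wellness Stipend — status full-time ✓ (not excluded); service 506 days < 18 months (≈540 days) ✗ → not eligible.
Meal Allowance — service 506 days ≥ 120 days ✓; dept Logistics ✗ → not eligible.
Stock Purchase Plan — status full-time ✓; rating 1 < 3 ✗ → not eligible.
Pet Insurance — status full-time ✓ (not excluded); 40 hrs/wk ≥ 25 ✓ → eligible.

Health Savings Account, Pet Insurance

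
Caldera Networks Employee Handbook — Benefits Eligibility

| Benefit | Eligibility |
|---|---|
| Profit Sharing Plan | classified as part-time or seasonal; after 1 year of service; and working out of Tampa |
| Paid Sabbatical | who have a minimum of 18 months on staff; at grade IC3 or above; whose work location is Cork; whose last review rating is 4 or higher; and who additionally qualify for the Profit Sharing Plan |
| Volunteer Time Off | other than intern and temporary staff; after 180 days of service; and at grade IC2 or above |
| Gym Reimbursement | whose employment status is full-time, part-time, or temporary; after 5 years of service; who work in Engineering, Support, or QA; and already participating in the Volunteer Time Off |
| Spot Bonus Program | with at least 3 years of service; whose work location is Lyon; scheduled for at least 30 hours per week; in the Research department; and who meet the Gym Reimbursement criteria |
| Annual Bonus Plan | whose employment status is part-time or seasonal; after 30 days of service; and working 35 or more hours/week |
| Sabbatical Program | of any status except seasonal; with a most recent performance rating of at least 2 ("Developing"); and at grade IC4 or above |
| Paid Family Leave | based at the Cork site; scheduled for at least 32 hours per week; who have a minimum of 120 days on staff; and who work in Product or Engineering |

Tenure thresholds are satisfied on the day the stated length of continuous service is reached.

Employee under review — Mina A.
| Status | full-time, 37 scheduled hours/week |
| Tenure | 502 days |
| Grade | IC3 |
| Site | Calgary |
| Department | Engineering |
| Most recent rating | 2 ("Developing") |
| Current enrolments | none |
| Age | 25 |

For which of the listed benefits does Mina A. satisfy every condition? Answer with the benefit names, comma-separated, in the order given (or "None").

Profit Sharing Plan — status full-time ✗ (requires part-time or seasonal) → not eligible.
Paid Sabbatical — service 502 days < 18 months (≈540 days) ✗ → not eligible.
Volunteer Time Off — status full-time ✓ (not excluded); service 502 days ≥ 180 days ✓; grade IC3 ≥ IC2 ✓ → eligible.
Gym Reimbursement — status full-time ✓; service 502 days < 5 years (≈1825 days) ✗ → not eligible.
Spot Bonus Program — service 502 days < 3 years (≈1095 days) ✗ → not eligible.
Annual Bonus Plan — status full-time ✗ (requires part-time or seasonal) → not eligible.
Sabbatical Program — status full-time ✓ (not excluded); rating 2 ≥ 2 ✓; grade IC3 < IC4 ✗ → not eligible.
Paid Family Leave — site Calgary ✗ (not Cork) → not eligible.

Volunteer Time Off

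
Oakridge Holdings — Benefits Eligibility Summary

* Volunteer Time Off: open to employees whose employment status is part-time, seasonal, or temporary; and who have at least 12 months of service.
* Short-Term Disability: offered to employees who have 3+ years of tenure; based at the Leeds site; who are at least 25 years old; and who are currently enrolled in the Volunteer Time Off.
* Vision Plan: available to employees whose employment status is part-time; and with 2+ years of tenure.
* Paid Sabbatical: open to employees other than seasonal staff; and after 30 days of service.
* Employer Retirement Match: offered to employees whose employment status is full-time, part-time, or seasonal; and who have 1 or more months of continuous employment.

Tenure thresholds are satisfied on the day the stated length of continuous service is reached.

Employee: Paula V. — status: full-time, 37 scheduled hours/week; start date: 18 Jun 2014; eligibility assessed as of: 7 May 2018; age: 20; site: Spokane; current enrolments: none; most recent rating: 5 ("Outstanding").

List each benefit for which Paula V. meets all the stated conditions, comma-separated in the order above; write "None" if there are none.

Service from 18 Jun 2014 to 7 May 2018: 1419 days.
Volunteer Time Off — status full-time ✗ (requires part-time, seasonal, or temporary) → not eligible.
Short-Term Disability — service 1419 days ≥ 3 years (≈1095 days) ✓; site Spokane ✗ (not Leeds) → not eligible.
Vision Plan — status full-time ✗ (requires part-time) → not eligible.
Paid Sabbatical — status full-time ✓ (not excluded); service 1419 days ≥ 30 days ✓ → eligible.
Employer Retirement Match — status full-time ✓; service 1419 days ≥ 1 month (≈30 days) ✓ → eligible.

Paid Sabbatical, Employer Retirement Match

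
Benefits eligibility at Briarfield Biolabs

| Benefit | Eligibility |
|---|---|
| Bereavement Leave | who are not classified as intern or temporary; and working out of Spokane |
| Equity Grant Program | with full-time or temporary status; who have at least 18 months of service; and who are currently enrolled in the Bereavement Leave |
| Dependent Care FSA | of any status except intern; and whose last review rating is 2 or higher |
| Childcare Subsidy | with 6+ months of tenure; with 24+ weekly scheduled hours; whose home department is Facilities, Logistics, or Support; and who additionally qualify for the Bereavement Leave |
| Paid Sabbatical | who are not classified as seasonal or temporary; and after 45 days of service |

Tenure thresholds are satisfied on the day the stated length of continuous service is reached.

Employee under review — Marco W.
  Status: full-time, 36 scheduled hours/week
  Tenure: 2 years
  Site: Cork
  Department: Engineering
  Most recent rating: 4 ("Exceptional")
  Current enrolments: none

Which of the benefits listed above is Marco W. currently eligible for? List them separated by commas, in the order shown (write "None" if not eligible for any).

Dependent Care FSA, Paid Sabbatical

Bereavement Leave — status full-time ✓ (not excluded); site Cork ✗ (not Spokane) → not eligible.
Equity Grant Program — status full-time ✓; service 2 years ≥ 18 months (≈540 days) ✓; not enrolled in Bereavement Leave ✗ → not eligible.
Dependent Care FSA — status full-time ✓ (not excluded); rating 4 ≥ 2 ✓ → eligible.
Childcare Subsidy — service 2 years ≥ 6 months (≈180 days) ✓; 36 hrs/wk ≥ 24 ✓; dept Engineering ✗ → not eligible.
Paid Sabbatical — status full-time ✓ (not excluded); service 2 years ≥ 45 days ✓ → eligible.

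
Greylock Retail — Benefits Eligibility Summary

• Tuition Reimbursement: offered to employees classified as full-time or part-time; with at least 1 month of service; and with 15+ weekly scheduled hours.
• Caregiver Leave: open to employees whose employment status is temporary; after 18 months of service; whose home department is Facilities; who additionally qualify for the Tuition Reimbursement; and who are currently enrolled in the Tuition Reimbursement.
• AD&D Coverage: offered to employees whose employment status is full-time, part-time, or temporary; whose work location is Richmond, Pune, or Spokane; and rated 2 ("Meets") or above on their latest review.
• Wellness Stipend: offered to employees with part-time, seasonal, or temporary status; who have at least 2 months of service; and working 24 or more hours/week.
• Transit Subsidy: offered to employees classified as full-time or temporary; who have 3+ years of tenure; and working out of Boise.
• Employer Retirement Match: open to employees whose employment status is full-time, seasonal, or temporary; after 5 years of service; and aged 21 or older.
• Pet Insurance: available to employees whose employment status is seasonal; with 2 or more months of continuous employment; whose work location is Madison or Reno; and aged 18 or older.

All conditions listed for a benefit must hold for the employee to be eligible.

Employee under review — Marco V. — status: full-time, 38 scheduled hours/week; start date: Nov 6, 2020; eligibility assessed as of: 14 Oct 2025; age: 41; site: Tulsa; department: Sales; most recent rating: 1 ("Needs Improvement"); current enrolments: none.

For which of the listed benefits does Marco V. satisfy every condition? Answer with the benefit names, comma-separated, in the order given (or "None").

Service from Nov 6, 2020 to 14 Oct 2025: 1803 days.
Tuition Reimbursement — status full-time ✓; service 1803 days ≥ 1 month (≈30 days) ✓; 38 hrs/wk ≥ 15 ✓ → eligible.
Caregiver Leave — status full-time ✗ (requires temporary) → not eligible.
AD&D Coverage — status full-time ✓; site Tulsa ✗ (not Richmond, Pune, or Spokane) → not eligible.
Wellness Stipend — status full-time ✗ (requires part-time, seasonal, or temporary) → not eligible.
Transit Subsidy — status full-time ✓; service 1803 days ≥ 3 years (≈1095 days) ✓; site Tulsa ✗ (not Boise) → not eligible.
Employer Retirement Match — status full-time ✓; service 1803 days < 5 years (≈1825 days) ✗ → not eligible.
Pet Insurance — status full-time ✗ (requires seasonal) → not eligible.

Tuition Reimbursement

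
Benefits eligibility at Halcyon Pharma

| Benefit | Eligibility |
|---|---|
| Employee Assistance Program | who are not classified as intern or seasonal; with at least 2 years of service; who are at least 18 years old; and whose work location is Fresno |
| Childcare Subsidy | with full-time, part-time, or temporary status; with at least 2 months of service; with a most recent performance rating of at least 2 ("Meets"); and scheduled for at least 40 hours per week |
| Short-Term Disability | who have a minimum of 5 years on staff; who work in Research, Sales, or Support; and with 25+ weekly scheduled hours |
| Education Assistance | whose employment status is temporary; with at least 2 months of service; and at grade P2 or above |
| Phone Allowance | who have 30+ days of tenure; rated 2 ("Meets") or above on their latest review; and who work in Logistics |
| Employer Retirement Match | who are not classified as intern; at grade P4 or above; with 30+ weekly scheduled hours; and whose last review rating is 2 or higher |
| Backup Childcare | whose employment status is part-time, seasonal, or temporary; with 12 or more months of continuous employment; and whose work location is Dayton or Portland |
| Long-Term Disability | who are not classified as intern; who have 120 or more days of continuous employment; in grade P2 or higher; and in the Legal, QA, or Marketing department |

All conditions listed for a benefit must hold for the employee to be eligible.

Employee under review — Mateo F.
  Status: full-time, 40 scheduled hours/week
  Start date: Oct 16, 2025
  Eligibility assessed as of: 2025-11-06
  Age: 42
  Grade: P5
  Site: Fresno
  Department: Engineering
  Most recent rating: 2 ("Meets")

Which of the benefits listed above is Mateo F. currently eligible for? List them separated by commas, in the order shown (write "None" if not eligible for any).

Service from Oct 16, 2025 to 2025-11-06: 21 days.
Employee Assistance Program — status full-time ✓ (not excluded); service 21 days < 2 years (≈730 days) ✗ → not eligible.
Childcare Subsidy — status full-time ✓; service 21 days < 2 months (≈60 days) ✗ → not eligible.
Short-Term Disability — service 21 days < 5 years (≈1825 days) ✗ → not eligible.
Education Assistance — status full-time ✗ (requires temporary) → not eligible.
Phone Allowance — service 21 days < 30 days ✗ → not eligible.
Employer Retirement Match — status full-time ✓ (not excluded); grade P5 ≥ P4 ✓; 40 hrs/wk ≥ 30 ✓; rating 2 ≥ 2 ✓ → eligible.
Backup Childcare — status full-time ✗ (requires part-time, seasonal, or temporary) → not eligible.
Long-Term Disability — status full-time ✓ (not excluded); service 21 days < 120 days ✗ → not eligible.

Employer Retirement Match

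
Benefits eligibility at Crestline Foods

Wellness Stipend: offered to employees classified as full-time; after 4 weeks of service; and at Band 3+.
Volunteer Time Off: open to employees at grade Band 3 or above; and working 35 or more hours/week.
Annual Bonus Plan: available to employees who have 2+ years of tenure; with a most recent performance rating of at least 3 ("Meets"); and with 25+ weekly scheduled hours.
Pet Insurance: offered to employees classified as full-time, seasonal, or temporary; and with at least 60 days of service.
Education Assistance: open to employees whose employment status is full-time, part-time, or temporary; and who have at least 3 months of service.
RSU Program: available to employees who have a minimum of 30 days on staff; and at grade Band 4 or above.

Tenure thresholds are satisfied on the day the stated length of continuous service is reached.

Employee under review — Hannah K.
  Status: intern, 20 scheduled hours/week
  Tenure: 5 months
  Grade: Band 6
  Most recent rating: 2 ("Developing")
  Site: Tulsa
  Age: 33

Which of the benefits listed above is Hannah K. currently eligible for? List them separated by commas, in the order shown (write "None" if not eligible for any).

Wellness Stipend — status intern ✗ (requires full-time) → not eligible.
Volunteer Time Off — grade Band 6 ≥ Band 3 ✓; 20 hrs/wk < 35 ✗ → not eligible.
Annual Bonus Plan — service 5 months < 2 years (≈730 days) ✗ → not eligible.
Pet Insurance — status intern ✗ (requires full-time, seasonal, or temporary) → not eligible.
Education Assistance — status intern ✗ (requires full-time, part-time, or temporary) → not eligible.
RSU Program — service 5 months ≥ 30 days ✓; grade Band 6 ≥ Band 4 ✓ → eligible.

RSU Program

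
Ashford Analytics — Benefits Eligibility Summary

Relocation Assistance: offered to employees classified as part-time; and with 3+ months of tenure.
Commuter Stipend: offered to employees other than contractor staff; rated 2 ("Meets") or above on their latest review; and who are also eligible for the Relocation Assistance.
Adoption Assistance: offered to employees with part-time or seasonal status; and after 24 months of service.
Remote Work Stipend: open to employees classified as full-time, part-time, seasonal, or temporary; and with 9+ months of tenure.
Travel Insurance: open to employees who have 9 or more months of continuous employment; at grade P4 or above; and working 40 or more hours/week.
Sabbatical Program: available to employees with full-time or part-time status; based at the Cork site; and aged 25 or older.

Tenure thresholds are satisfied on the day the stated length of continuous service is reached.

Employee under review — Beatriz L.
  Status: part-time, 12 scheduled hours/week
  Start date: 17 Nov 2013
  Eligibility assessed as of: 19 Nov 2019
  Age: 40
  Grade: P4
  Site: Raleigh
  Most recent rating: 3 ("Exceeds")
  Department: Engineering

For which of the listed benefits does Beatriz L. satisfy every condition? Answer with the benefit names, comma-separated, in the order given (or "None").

Service from 17 Nov 2013 to 19 Nov 2019: 2193 days.
Relocation Assistance — status part-time ✓; service 2193 days ≥ 3 months (≈90 days) ✓ → eligible.
Commuter Stipend — status part-time ✓ (not excluded); rating 3 ≥ 2 ✓; eligible for Relocation Assistance ✓ → eligible.
Adoption Assistance — status part-time ✓; service 2193 days ≥ 24 months (≈720 days) ✓ → eligible.
Remote Work Stipend — status part-time ✓; service 2193 days ≥ 9 months (≈270 days) ✓ → eligible.
Travel Insurance — service 2193 days ≥ 9 months (≈270 days) ✓; grade P4 ≥ P4 ✓; 12 hrs/wk < 40 ✗ → not eligible.
Sabbatical Program — status part-time ✓; site Raleigh ✗ (not Cork) → not eligible.

Relocation Assistance, Commuter Stipend, Adoption Assistance, Remote Work Stipend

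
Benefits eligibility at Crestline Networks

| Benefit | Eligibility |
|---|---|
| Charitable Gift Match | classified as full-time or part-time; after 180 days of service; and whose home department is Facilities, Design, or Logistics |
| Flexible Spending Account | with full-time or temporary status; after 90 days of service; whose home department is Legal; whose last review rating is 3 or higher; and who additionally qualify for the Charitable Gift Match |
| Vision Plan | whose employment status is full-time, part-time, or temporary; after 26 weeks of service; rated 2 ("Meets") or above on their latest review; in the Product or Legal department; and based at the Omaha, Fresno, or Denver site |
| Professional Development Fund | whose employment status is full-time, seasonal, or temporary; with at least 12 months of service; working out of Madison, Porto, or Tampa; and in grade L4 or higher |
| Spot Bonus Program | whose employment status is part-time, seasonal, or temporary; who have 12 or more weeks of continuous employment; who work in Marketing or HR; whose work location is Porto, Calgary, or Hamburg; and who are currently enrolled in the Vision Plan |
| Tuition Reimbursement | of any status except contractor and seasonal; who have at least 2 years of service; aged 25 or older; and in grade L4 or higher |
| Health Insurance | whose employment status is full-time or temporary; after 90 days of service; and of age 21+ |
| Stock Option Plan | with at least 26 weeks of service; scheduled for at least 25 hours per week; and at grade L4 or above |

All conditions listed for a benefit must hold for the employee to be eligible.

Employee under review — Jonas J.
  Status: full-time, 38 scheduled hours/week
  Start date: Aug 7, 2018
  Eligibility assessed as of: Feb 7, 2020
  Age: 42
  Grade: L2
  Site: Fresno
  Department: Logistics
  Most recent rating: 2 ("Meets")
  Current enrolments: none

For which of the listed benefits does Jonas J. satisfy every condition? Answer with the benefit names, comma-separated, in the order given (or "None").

Service from Aug 7, 2018 to Feb 7, 2020: 549 days.
Charitable Gift Match — status full-time ✓; service 549 days ≥ 180 days ✓; dept Logistics ✓ → eligible.
Flexible Spending Account — status full-time ✓; service 549 days ≥ 90 days ✓; dept Logistics ✗ → not eligible.
Vision Plan — status full-time ✓; service 549 days ≥ 26 weeks (≈182 days) ✓; rating 2 ≥ 2 ✓; dept Logistics ✗ → not eligible.
Professional Development Fund — status full-time ✓; service 549 days ≥ 12 months (≈360 days) ✓; site Fresno ✗ (not Madison, Porto, or Tampa) → not eligible.
Spot Bonus Program — status full-time ✗ (requires part-time, seasonal, or temporary) → not eligible.
Tuition Reimbursement — status full-time ✓ (not excluded); service 549 days < 2 years (≈730 days) ✗ → not eligible.
Health Insurance — status full-time ✓; service 549 days ≥ 90 days ✓; age 42 ≥ 21 ✓ → eligible.
Stock Option Plan — service 549 days ≥ 26 weeks (≈182 days) ✓; 38 hrs/wk ≥ 25 ✓; grade L2 < L4 ✗ → not eligible.

Charitable Gift Match, Health Insurance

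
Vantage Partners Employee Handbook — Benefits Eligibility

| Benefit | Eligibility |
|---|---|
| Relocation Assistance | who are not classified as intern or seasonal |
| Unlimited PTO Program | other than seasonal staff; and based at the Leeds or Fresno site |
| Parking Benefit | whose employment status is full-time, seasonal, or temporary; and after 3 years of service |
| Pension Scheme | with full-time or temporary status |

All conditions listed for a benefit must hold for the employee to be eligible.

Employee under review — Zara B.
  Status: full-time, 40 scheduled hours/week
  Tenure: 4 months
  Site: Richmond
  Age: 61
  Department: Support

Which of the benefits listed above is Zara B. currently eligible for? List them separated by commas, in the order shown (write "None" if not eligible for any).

Relocation Assistance, Pension Scheme

Relocation Assistance — status full-time ✓ (not excluded) → eligible.
Unlimited PTO Program — status full-time ✓ (not excluded); site Richmond ✗ (not Leeds or Fresno) → not eligible.
Parking Benefit — status full-time ✓; service 4 months < 3 years (≈1095 days) ✗ → not eligible.
Pension Scheme — status full-time ✓ → eligible.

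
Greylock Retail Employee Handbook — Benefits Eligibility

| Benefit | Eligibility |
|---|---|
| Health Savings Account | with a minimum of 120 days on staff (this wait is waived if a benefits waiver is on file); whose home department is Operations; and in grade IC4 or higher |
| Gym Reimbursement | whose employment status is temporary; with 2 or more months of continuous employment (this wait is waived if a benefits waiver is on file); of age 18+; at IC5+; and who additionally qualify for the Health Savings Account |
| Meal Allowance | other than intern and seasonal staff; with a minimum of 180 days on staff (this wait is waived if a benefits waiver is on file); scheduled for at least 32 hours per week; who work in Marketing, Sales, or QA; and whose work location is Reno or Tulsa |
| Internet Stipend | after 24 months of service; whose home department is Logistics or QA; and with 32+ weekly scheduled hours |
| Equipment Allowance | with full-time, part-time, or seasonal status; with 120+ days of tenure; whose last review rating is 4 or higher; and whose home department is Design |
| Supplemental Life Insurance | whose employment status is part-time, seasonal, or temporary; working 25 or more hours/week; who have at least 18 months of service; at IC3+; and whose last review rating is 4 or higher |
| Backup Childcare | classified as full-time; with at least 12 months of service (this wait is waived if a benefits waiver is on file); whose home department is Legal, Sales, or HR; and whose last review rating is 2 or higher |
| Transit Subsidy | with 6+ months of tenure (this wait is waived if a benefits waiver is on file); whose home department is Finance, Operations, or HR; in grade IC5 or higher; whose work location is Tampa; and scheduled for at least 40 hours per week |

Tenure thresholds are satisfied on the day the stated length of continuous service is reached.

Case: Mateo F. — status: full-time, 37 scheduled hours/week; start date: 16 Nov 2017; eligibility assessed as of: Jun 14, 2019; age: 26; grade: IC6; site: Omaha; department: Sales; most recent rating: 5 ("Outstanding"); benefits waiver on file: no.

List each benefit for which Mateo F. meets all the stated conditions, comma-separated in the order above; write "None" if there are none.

Backup Childcare

Service from 16 Nov 2017 to Jun 14, 2019: 575 days.
Health Savings Account — no waiver, service 575 days ≥ 120 days ✓; dept Sales ✗ → not eligible.
Gym Reimbursement — status full-time ✗ (requires temporary) → not eligible.
Meal Allowance — status full-time ✓ (not excluded); no waiver, service 575 days ≥ 180 days ✓; 37 hrs/wk ≥ 32 ✓; dept Sales ✓; site Omaha ✗ (not Reno or Tulsa) → not eligible.
Internet Stipend — service 575 days < 24 months (≈720 days) ✗ → not eligible.
Equipment Allowance — status full-time ✓; service 575 days ≥ 120 days ✓; rating 5 ≥ 4 ✓; dept Sales ✗ → not eligible.
Supplemental Life Insurance — status full-time ✗ (requires part-time, seasonal, or temporary) → not eligible.
Backup Childcare — status full-time ✓; no waiver, service 575 days ≥ 12 months (≈360 days) ✓; dept Sales ✓; rating 5 ≥ 2 ✓ → eligible.
Transit Subsidy — no waiver, service 575 days ≥ 6 months (≈180 days) ✓; dept Sales ✗ → not eligible.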